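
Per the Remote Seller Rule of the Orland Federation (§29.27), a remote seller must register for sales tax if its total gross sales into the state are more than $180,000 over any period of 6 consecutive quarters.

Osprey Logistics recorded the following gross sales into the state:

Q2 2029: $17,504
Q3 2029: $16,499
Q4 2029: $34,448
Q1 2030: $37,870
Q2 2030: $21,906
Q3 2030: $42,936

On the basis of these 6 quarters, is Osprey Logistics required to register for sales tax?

No

Total gross sales into the state: $17,504 + $16,499 + $34,448 + $37,870 + $21,906 + $42,936 = $171,163.
$171,163 ≤ $180,000, so the threshold is not exceeded.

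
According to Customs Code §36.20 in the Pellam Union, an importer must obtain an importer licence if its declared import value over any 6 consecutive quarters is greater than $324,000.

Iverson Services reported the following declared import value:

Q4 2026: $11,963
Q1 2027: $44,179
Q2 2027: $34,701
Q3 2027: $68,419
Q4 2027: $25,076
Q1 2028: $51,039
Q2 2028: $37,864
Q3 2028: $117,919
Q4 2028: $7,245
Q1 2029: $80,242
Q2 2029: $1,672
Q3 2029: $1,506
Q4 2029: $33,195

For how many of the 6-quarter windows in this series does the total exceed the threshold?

Q4 2026–Q1 2028: $11,963 + $44,179 + $34,701 + $68,419 + $25,076 + $51,039 = $235,377 (under)
Q1 2027–Q2 2028: $44,179 + $34,701 + $68,419 + $25,076 + $51,039 + $37,864 = $261,278 (under)
Q2 2027–Q3 2028: $34,701 + $68,419 + $25,076 + $51,039 + $37,864 + $117,919 = $335,018 (over)
Q3 2027–Q4 2028: $68,419 + $25,076 + $51,039 + $37,864 + $117,919 + $7,245 = $307,562 (under)
Q4 2027–Q1 2029: $25,076 + $51,039 + $37,864 + $117,919 + $7,245 + $80,242 = $319,385 (under)
Q1 2028–Q2 2029: $51,039 + $37,864 + $117,919 + $7,245 + $80,242 + $1,672 = $295,981 (under)
Q2 2028–Q3 2029: $37,864 + $117,919 + $7,245 + $80,242 + $1,672 + $1,506 = $246,448 (under)
Q3 2028–Q4 2029: $117,919 + $7,245 + $80,242 + $1,672 + $1,506 + $33,195 = $241,779 (under)
1 window exceeds the threshold.

1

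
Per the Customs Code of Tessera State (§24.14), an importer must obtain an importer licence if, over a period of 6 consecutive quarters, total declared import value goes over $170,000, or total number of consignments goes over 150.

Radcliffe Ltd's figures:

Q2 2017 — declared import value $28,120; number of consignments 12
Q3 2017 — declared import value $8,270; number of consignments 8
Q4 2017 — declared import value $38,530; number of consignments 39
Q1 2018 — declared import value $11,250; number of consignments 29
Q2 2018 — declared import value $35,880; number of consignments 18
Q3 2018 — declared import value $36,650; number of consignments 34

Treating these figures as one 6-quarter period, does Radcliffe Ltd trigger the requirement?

Total declared import value: $28,120 + $8,270 + $38,530 + $11,250 + $35,880 + $36,650 = $158,700 (≤ $170,000).
Total number of consignments: 12 + 8 + 39 + 29 + 18 + 34 = 140 (≤ 150).
The test is 'or': neither threshold is exceeded.

No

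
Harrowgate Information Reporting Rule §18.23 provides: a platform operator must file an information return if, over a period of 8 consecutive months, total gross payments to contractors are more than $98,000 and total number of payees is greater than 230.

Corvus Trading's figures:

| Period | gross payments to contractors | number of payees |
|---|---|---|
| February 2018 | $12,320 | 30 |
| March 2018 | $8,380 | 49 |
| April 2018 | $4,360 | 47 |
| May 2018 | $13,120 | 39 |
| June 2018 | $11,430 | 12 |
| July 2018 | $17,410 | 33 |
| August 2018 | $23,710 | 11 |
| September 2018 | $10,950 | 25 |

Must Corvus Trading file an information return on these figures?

Yes

Total gross payments to contractors: $12,320 + $8,380 + $4,360 + $13,120 + $11,430 + $17,410 + $23,710 + $10,950 = $101,680 (> $98,000).
Total number of payees: 30 + 49 + 47 + 39 + 12 + 33 + 11 + 25 = 246 (> 230).
The test is 'and': both thresholds are exceeded.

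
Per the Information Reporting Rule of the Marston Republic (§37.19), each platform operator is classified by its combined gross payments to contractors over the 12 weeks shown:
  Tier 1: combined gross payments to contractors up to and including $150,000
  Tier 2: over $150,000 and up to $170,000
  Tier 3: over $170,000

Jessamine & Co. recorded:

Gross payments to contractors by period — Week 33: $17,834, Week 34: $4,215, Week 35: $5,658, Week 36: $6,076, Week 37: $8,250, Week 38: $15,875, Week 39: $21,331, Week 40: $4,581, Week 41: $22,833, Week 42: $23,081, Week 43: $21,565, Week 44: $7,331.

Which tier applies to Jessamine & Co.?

Combined gross payments to contractors: $17,834 + $4,215 + $5,658 + $6,076 + $8,250 + $15,875 + $21,331 + $4,581 + $22,833 + $23,081 + $21,565 + $7,331 = $158,630.
$150,000 < $158,630 ≤ $170,000, so Tier 2 applies.

Tier 2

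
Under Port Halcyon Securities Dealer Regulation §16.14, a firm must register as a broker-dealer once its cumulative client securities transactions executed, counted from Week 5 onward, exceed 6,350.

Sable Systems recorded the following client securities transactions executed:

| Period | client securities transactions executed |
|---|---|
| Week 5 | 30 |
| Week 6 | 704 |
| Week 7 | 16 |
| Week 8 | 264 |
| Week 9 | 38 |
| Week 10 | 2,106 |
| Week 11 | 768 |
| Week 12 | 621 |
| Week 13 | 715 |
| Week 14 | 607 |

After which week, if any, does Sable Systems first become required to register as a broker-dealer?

Through Week 5: 30
Through Week 6: 734
Through Week 7: 750
Through Week 8: 1,014
Through Week 9: 1,052
Through Week 10: 3,158
Through Week 11: 3,926
Through Week 12: 4,547
Through Week 13: 5,262
Through Week 14: 5,869
Final cumulative total 5,869 ≤ 6,350; the threshold is never exceeded.

Not triggered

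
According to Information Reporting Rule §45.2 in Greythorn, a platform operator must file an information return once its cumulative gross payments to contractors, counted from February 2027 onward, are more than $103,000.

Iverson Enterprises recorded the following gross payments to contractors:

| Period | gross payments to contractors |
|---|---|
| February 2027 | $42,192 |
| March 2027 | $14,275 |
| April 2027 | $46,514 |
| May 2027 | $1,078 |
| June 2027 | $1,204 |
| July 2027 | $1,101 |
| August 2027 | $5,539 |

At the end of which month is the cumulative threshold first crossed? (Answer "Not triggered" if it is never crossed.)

May 2027

Through February 2027: $42,192
Through March 2027: $56,467
Through April 2027: $102,981
Through May 2027: $104,059 ← exceeds threshold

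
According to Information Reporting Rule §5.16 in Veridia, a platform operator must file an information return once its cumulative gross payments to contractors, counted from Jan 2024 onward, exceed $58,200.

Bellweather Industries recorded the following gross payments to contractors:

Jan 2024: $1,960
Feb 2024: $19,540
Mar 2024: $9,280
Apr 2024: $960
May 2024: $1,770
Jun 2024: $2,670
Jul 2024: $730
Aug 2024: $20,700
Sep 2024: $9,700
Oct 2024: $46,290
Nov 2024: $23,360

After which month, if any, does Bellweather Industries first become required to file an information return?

Sep 2024

Through Jan 2024: $1,960
Through Feb 2024: $21,500
Through Mar 2024: $30,780
Through Apr 2024: $31,740
Through May 2024: $33,510
Through Jun 2024: $36,180
Through Jul 2024: $36,910
Through Aug 2024: $57,610
Through Sep 2024: $67,310 ← exceeds threshold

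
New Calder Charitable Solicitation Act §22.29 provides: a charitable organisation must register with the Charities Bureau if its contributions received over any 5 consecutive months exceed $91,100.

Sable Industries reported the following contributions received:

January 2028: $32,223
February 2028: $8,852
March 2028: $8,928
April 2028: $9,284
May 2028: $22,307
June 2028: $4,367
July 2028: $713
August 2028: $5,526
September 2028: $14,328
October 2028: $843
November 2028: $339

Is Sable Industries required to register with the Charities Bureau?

January 2028–May 2028: $32,223 + $8,852 + $8,928 + $9,284 + $22,307 = $81,594 (under)
February 2028–June 2028: $8,852 + $8,928 + $9,284 + $22,307 + $4,367 = $53,738 (under)
March 2028–July 2028: $8,928 + $9,284 + $22,307 + $4,367 + $713 = $45,599 (under)
April 2028–August 2028: $9,284 + $22,307 + $4,367 + $713 + $5,526 = $42,197 (under)
May 2028–September 2028: $22,307 + $4,367 + $713 + $5,526 + $14,328 = $47,241 (under)
June 2028–October 2028: $4,367 + $713 + $5,526 + $14,328 + $843 = $25,777 (under)
July 2028–November 2028: $713 + $5,526 + $14,328 + $843 + $339 = $21,749 (under)
No window exceeds $91,100.

No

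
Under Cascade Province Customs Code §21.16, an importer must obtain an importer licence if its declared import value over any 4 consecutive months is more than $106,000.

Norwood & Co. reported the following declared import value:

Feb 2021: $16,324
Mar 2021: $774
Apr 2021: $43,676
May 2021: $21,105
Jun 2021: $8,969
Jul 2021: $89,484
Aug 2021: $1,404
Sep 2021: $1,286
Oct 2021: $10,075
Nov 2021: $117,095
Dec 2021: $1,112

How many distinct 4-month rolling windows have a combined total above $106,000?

4

Feb 2021–May 2021: $16,324 + $774 + $43,676 + $21,105 = $81,879 (under)
Mar 2021–Jun 2021: $774 + $43,676 + $21,105 + $8,969 = $74,524 (under)
Apr 2021–Jul 2021: $43,676 + $21,105 + $8,969 + $89,484 = $163,234 (over)
May 2021–Aug 2021: $21,105 + $8,969 + $89,484 + $1,404 = $120,962 (over)
Jun 2021–Sep 2021: $8,969 + $89,484 + $1,404 + $1,286 = $101,143 (under)
Jul 2021–Oct 2021: $89,484 + $1,404 + $1,286 + $10,075 = $102,249 (under)
Aug 2021–Nov 2021: $1,404 + $1,286 + $10,075 + $117,095 = $129,860 (over)
Sep 2021–Dec 2021: $1,286 + $10,075 + $117,095 + $1,112 = $129,568 (over)
4 windows exceed the threshold.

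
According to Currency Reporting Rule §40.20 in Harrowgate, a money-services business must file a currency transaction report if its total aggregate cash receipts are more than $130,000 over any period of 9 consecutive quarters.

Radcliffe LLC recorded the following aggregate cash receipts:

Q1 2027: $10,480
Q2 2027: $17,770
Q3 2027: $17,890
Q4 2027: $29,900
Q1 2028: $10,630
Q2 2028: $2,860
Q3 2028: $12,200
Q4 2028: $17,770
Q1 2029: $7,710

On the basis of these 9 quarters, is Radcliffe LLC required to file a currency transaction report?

Total aggregate cash receipts: $10,480 + $17,770 + $17,890 + $29,900 + $10,630 + $2,860 + $12,200 + $17,770 + $7,710 = $127,210.
$127,210 ≤ $130,000, so the threshold is not exceeded.

No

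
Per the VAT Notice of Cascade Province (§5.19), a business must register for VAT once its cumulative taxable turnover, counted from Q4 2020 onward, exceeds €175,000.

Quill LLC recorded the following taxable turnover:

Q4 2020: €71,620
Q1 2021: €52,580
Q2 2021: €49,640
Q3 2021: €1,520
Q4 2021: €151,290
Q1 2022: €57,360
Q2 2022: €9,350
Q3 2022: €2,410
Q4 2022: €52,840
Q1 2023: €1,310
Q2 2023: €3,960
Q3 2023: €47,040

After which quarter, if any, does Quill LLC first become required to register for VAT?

Q3 2021

Through Q4 2020: €71,620
Through Q1 2021: €124,200
Through Q2 2021: €173,840
Through Q3 2021: €175,360 ← exceeds threshold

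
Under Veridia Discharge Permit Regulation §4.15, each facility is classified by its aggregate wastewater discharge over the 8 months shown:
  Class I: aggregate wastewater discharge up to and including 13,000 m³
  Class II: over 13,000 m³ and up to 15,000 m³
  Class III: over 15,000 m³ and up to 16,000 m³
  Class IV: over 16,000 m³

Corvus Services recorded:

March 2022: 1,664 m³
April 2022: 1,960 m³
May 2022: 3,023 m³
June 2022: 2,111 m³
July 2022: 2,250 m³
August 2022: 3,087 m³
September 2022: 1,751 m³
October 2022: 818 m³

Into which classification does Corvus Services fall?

Class IV

Aggregate wastewater discharge: 1,664 m³ + 1,960 m³ + 3,023 m³ + 2,111 m³ + 2,250 m³ + 3,087 m³ + 1,751 m³ + 818 m³ = 16,664 m³.
16,664 m³ > 16,000 m³, so Class IV applies.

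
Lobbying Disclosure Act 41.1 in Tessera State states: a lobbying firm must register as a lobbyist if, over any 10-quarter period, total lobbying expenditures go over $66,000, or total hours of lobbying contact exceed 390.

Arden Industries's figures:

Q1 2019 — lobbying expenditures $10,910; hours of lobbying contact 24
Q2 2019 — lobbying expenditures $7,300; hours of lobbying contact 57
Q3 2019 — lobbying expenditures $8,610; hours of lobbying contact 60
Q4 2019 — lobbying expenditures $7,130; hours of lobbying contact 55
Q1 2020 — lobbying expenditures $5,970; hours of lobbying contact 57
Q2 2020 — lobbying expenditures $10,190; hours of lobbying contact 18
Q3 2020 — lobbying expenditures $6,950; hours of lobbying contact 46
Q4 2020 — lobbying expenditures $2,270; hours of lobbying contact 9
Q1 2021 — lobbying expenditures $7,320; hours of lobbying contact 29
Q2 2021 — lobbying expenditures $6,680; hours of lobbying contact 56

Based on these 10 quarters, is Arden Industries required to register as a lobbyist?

Yes

Total lobbying expenditures: $10,910 + $7,300 + $8,610 + $7,130 + $5,970 + $10,190 + $6,950 + $2,270 + $7,320 + $6,680 = $73,330 (> $66,000).
Total hours of lobbying contact: 24 + 57 + 60 + 55 + 57 + 18 + 46 + 9 + 29 + 56 = 411 (> 390).
The test is 'or': at least one threshold is exceeded.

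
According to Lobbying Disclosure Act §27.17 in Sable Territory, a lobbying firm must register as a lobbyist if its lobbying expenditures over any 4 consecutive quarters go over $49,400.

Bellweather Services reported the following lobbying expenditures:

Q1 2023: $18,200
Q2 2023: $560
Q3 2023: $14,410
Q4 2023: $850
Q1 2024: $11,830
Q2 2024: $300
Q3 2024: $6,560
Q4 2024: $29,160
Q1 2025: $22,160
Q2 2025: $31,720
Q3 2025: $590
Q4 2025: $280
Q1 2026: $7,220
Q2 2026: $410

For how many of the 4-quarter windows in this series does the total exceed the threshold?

Q1 2023–Q4 2023: $18,200 + $560 + $14,410 + $850 = $34,020 (under)
Q2 2023–Q1 2024: $560 + $14,410 + $850 + $11,830 = $27,650 (under)
Q3 2023–Q2 2024: $14,410 + $850 + $11,830 + $300 = $27,390 (under)
Q4 2023–Q3 2024: $850 + $11,830 + $300 + $6,560 = $19,540 (under)
Q1 2024–Q4 2024: $11,830 + $300 + $6,560 + $29,160 = $47,850 (under)
Q2 2024–Q1 2025: $300 + $6,560 + $29,160 + $22,160 = $58,180 (over)
Q3 2024–Q2 2025: $6,560 + $29,160 + $22,160 + $31,720 = $89,600 (over)
Q4 2024–Q3 2025: $29,160 + $22,160 + $31,720 + $590 = $83,630 (over)
Q1 2025–Q4 2025: $22,160 + $31,720 + $590 + $280 = $54,750 (over)
Q2 2025–Q1 2026: $31,720 + $590 + $280 + $7,220 = $39,810 (under)
Q3 2025–Q2 2026: $590 + $280 + $7,220 + $410 = $8,500 (under)
4 windows exceed the threshold.

4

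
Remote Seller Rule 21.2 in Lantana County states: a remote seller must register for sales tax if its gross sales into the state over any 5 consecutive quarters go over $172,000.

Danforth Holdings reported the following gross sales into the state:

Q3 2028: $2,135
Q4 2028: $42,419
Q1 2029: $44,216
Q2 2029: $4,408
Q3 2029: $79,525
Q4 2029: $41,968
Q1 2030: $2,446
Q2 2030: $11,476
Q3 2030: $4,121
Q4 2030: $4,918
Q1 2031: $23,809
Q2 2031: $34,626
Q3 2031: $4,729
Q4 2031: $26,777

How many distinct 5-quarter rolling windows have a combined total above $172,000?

Q3 2028–Q3 2029: $2,135 + $42,419 + $44,216 + $4,408 + $79,525 = $172,703 (over)
Q4 2028–Q4 2029: $42,419 + $44,216 + $4,408 + $79,525 + $41,968 = $212,536 (over)
Q1 2029–Q1 2030: $44,216 + $4,408 + $79,525 + $41,968 + $2,446 = $172,563 (over)
Q2 2029–Q2 2030: $4,408 + $79,525 + $41,968 + $2,446 + $11,476 = $139,823 (under)
Q3 2029–Q3 2030: $79,525 + $41,968 + $2,446 + $11,476 + $4,121 = $139,536 (under)
Q4 2029–Q4 2030: $41,968 + $2,446 + $11,476 + $4,121 + $4,918 = $64,929 (under)
Q1 2030–Q1 2031: $2,446 + $11,476 + $4,121 + $4,918 + $23,809 = $46,770 (under)
Q2 2030–Q2 2031: $11,476 + $4,121 + $4,918 + $23,809 + $34,626 = $78,950 (under)
Q3 2030–Q3 2031: $4,121 + $4,918 + $23,809 + $34,626 + $4,729 = $72,203 (under)
Q4 2030–Q4 2031: $4,918 + $23,809 + $34,626 + $4,729 + $26,777 = $94,859 (under)
3 windows exceed the threshold.

3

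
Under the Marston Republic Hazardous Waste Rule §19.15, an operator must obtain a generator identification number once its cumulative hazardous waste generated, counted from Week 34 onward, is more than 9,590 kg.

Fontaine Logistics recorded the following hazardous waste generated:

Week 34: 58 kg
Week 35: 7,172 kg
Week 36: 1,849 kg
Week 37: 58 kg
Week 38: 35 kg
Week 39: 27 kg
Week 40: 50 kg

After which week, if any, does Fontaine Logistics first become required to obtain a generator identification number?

Through Week 34: 58 kg
Through Week 35: 7,230 kg
Through Week 36: 9,079 kg
Through Week 37: 9,137 kg
Through Week 38: 9,172 kg
Through Week 39: 9,199 kg
Through Week 40: 9,249 kg
Final cumulative total 9,249 kg ≤ 9,590 kg; the threshold is never exceeded.

Not triggered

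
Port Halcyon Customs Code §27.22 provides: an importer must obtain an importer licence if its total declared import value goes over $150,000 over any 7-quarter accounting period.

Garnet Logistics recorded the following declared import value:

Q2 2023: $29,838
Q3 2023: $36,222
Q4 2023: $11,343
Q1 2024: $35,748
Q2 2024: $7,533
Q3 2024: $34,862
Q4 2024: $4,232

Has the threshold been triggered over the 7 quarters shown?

Total declared import value: $29,838 + $36,222 + $11,343 + $35,748 + $7,533 + $34,862 + $4,232 = $159,778.
$159,778 > $150,000, so the threshold is exceeded.

Yes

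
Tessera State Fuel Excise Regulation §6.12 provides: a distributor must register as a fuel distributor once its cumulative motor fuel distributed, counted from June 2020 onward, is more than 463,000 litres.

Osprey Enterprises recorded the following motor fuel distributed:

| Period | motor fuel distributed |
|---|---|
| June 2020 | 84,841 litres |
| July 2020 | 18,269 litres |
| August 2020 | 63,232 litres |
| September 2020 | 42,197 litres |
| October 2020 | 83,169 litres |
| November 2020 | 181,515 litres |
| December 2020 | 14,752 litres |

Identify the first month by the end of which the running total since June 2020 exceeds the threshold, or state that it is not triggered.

November 2020

Through June 2020: 84,841 litres
Through July 2020: 103,110 litres
Through August 2020: 166,342 litres
Through September 2020: 208,539 litres
Through October 2020: 291,708 litres
Through November 2020: 473,223 litres ← exceeds threshold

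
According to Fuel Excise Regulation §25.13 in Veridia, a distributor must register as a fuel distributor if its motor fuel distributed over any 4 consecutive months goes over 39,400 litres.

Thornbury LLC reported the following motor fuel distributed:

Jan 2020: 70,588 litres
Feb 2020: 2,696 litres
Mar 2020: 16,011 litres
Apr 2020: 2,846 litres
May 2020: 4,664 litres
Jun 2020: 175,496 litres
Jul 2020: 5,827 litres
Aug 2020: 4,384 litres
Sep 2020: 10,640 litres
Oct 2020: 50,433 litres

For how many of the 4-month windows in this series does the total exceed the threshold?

6

Jan 2020–Apr 2020: 70,588 litres + 2,696 litres + 16,011 litres + 2,846 litres = 92,141 litres (over)
Feb 2020–May 2020: 2,696 litres + 16,011 litres + 2,846 litres + 4,664 litres = 26,217 litres (under)
Mar 2020–Jun 2020: 16,011 litres + 2,846 litres + 4,664 litres + 175,496 litres = 199,017 litres (over)
Apr 2020–Jul 2020: 2,846 litres + 4,664 litres + 175,496 litres + 5,827 litres = 188,833 litres (over)
May 2020–Aug 2020: 4,664 litres + 175,496 litres + 5,827 litres + 4,384 litres = 190,371 litres (over)
Jun 2020–Sep 2020: 175,496 litres + 5,827 litres + 4,384 litres + 10,640 litres = 196,347 litres (over)
Jul 2020–Oct 2020: 5,827 litres + 4,384 litres + 10,640 litres + 50,433 litres = 71,284 litres (over)
6 windows exceed the threshold.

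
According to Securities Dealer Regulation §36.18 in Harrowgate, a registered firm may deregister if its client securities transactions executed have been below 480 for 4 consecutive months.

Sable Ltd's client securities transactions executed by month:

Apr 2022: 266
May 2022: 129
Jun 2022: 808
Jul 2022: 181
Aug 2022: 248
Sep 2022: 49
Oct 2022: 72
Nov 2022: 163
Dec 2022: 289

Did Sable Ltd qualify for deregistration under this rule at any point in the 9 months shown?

Yes

Months below 480: Apr 2022, May 2022, Jul 2022, Aug 2022, Sep 2022, Oct 2022, Nov 2022, Dec 2022.
Longest run of consecutive months below the threshold: 6.
6 ≥ 4, so Sable Ltd became eligible.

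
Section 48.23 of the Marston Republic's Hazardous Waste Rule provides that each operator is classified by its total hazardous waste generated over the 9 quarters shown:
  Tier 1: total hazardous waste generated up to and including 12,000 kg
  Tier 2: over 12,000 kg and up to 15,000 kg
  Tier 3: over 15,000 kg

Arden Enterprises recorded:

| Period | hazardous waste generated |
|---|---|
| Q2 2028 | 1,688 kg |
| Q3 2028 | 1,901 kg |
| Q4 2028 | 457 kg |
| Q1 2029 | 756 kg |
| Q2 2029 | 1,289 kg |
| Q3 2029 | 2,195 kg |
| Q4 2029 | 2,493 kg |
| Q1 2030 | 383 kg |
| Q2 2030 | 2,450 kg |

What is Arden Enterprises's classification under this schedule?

Total hazardous waste generated: 1,688 kg + 1,901 kg + 457 kg + 756 kg + 1,289 kg + 2,195 kg + 2,493 kg + 383 kg + 2,450 kg = 13,612 kg.
12,000 kg < 13,612 kg ≤ 15,000 kg, so Tier 2 applies.

Tier 2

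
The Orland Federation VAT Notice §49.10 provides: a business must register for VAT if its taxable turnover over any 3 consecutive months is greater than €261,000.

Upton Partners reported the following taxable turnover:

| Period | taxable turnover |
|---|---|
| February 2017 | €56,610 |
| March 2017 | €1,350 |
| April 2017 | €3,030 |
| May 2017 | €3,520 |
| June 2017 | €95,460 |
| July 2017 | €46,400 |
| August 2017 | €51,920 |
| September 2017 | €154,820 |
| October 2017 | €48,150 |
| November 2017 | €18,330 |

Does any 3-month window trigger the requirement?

February 2017–April 2017: €56,610 + €1,350 + €3,030 = €60,990 (under)
March 2017–May 2017: €1,350 + €3,030 + €3,520 = €7,900 (under)
April 2017–June 2017: €3,030 + €3,520 + €95,460 = €102,010 (under)
May 2017–July 2017: €3,520 + €95,460 + €46,400 = €145,380 (under)
June 2017–August 2017: €95,460 + €46,400 + €51,920 = €193,780 (under)
July 2017–September 2017: €46,400 + €51,920 + €154,820 = €253,140 (under)
August 2017–October 2017: €51,920 + €154,820 + €48,150 = €254,890 (under)
September 2017–November 2017: €154,820 + €48,150 + €18,330 = €221,300 (under)
No window exceeds €261,000.

No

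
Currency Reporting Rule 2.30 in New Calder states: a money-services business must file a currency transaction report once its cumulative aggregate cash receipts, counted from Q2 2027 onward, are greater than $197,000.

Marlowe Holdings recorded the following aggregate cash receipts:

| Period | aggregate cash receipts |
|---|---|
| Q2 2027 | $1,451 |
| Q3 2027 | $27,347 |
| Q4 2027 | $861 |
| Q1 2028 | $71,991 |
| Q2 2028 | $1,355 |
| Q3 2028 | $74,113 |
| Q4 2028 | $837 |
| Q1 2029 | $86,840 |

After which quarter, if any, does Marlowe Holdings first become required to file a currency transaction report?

Through Q2 2027: $1,451
Through Q3 2027: $28,798
Through Q4 2027: $29,659
Through Q1 2028: $101,650
Through Q2 2028: $103,005
Through Q3 2028: $177,118
Through Q4 2028: $177,955
Through Q1 2029: $264,795 ← exceeds threshold

Q1 2029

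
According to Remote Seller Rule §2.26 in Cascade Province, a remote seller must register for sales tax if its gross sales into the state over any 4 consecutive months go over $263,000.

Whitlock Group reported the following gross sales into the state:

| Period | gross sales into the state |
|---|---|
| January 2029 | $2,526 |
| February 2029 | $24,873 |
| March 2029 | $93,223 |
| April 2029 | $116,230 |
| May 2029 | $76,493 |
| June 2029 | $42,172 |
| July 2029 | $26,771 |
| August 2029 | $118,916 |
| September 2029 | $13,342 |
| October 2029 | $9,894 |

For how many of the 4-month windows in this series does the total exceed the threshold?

January 2029–April 2029: $2,526 + $24,873 + $93,223 + $116,230 = $236,852 (under)
February 2029–May 2029: $24,873 + $93,223 + $116,230 + $76,493 = $310,819 (over)
March 2029–June 2029: $93,223 + $116,230 + $76,493 + $42,172 = $328,118 (over)
April 2029–July 2029: $116,230 + $76,493 + $42,172 + $26,771 = $261,666 (under)
May 2029–August 2029: $76,493 + $42,172 + $26,771 + $118,916 = $264,352 (over)
June 2029–September 2029: $42,172 + $26,771 + $118,916 + $13,342 = $201,201 (under)
July 2029–October 2029: $26,771 + $118,916 + $13,342 + $9,894 = $168,923 (under)
3 windows exceed the threshold.

3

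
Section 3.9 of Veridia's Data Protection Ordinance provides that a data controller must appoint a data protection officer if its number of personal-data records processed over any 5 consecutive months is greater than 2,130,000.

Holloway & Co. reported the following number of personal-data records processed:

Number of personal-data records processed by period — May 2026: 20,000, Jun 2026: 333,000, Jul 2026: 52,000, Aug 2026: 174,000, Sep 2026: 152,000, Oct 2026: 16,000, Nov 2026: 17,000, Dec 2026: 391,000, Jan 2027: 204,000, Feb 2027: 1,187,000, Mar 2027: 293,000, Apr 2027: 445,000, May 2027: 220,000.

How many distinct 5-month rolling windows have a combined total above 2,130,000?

May 2026–Sep 2026: 20,000 + 333,000 + 52,000 + 174,000 + 152,000 = 731,000 (under)
Jun 2026–Oct 2026: 333,000 + 52,000 + 174,000 + 152,000 + 16,000 = 727,000 (under)
Jul 2026–Nov 2026: 52,000 + 174,000 + 152,000 + 16,000 + 17,000 = 411,000 (under)
Aug 2026–Dec 2026: 174,000 + 152,000 + 16,000 + 17,000 + 391,000 = 750,000 (under)
Sep 2026–Jan 2027: 152,000 + 16,000 + 17,000 + 391,000 + 204,000 = 780,000 (under)
Oct 2026–Feb 2027: 16,000 + 17,000 + 391,000 + 204,000 + 1,187,000 = 1,815,000 (under)
Nov 2026–Mar 2027: 17,000 + 391,000 + 204,000 + 1,187,000 + 293,000 = 2,092,000 (under)
Dec 2026–Apr 2027: 391,000 + 204,000 + 1,187,000 + 293,000 + 445,000 = 2,520,000 (over)
Jan 2027–May 2027: 204,000 + 1,187,000 + 293,000 + 445,000 + 220,000 = 2,349,000 (over)
2 windows exceed the threshold.

2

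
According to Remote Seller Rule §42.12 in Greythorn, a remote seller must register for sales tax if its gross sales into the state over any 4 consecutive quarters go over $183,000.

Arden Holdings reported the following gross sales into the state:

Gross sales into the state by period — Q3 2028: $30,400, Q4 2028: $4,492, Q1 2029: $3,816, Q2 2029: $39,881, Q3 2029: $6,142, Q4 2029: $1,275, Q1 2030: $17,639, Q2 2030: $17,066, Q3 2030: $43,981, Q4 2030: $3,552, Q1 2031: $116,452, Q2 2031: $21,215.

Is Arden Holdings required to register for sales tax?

Yes

Q3 2028–Q2 2029: $30,400 + $4,492 + $3,816 + $39,881 = $78,589 (under)
Q4 2028–Q3 2029: $4,492 + $3,816 + $39,881 + $6,142 = $54,331 (under)
Q1 2029–Q4 2029: $3,816 + $39,881 + $6,142 + $1,275 = $51,114 (under)
Q2 2029–Q1 2030: $39,881 + $6,142 + $1,275 + $17,639 = $64,937 (under)
Q3 2029–Q2 2030: $6,142 + $1,275 + $17,639 + $17,066 = $42,122 (under)
Q4 2029–Q3 2030: $1,275 + $17,639 + $17,066 + $43,981 = $79,961 (under)
Q1 2030–Q4 2030: $17,639 + $17,066 + $43,981 + $3,552 = $82,238 (under)
Q2 2030–Q1 2031: $17,066 + $43,981 + $3,552 + $116,452 = $181,051 (under)
Q3 2030–Q2 2031: $43,981 + $3,552 + $116,452 + $21,215 = $185,200 (over)
At least one window exceeds $183,000.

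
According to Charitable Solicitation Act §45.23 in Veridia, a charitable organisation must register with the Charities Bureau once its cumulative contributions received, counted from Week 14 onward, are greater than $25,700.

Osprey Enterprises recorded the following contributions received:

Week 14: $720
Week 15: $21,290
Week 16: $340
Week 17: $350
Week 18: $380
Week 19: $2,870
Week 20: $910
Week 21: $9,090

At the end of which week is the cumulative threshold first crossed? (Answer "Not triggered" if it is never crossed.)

Through Week 14: $720
Through Week 15: $22,010
Through Week 16: $22,350
Through Week 17: $22,700
Through Week 18: $23,080
Through Week 19: $25,950 ← exceeds threshold

Week 19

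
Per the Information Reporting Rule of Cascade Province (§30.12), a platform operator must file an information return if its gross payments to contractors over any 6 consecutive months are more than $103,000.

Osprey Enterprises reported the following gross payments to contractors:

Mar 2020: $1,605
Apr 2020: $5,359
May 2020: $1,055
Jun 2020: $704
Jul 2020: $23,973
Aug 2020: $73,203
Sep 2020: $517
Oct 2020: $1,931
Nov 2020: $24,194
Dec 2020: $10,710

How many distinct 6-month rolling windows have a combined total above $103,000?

Mar 2020–Aug 2020: $1,605 + $5,359 + $1,055 + $704 + $23,973 + $73,203 = $105,899 (over)
Apr 2020–Sep 2020: $5,359 + $1,055 + $704 + $23,973 + $73,203 + $517 = $104,811 (over)
May 2020–Oct 2020: $1,055 + $704 + $23,973 + $73,203 + $517 + $1,931 = $101,383 (under)
Jun 2020–Nov 2020: $704 + $23,973 + $73,203 + $517 + $1,931 + $24,194 = $124,522 (over)
Jul 2020–Dec 2020: $23,973 + $73,203 + $517 + $1,931 + $24,194 + $10,710 = $134,528 (over)
4 windows exceed the threshold.

4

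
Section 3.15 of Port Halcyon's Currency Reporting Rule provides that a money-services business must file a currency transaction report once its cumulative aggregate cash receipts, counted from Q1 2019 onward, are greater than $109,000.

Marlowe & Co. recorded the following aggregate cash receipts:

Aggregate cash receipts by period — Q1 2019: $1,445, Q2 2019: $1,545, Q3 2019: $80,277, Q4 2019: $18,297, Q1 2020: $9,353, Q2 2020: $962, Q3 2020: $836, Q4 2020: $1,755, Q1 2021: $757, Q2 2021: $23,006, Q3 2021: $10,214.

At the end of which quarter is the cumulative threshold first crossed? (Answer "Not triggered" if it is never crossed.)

Through Q1 2019: $1,445
Through Q2 2019: $2,990
Through Q3 2019: $83,267
Through Q4 2019: $101,564
Through Q1 2020: $110,917 ← exceeds threshold

Q1 2020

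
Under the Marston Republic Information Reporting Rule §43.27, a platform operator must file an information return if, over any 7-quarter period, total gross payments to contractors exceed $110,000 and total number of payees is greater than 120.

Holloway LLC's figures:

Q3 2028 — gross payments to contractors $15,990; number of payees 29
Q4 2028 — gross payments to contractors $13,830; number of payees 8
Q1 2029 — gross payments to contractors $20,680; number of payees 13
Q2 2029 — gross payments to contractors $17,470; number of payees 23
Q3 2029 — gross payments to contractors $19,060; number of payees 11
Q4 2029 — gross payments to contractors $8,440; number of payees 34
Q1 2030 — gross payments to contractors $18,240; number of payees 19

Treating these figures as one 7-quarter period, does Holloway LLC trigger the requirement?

Total gross payments to contractors: $15,990 + $13,830 + $20,680 + $17,470 + $19,060 + $8,440 + $18,240 = $113,710 (> $110,000).
Total number of payees: 29 + 8 + 13 + 23 + 11 + 34 + 19 = 137 (> 120).
The test is 'and': both thresholds are exceeded.

Yes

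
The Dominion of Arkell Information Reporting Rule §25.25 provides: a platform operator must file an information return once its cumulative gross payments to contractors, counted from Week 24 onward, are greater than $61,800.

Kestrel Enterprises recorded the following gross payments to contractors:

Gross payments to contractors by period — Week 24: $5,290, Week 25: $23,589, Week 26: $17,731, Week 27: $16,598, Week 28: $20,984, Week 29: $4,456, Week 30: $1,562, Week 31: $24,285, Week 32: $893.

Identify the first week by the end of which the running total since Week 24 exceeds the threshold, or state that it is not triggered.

Week 27

Through Week 24: $5,290
Through Week 25: $28,879
Through Week 26: $46,610
Through Week 27: $63,208 ← exceeds threshold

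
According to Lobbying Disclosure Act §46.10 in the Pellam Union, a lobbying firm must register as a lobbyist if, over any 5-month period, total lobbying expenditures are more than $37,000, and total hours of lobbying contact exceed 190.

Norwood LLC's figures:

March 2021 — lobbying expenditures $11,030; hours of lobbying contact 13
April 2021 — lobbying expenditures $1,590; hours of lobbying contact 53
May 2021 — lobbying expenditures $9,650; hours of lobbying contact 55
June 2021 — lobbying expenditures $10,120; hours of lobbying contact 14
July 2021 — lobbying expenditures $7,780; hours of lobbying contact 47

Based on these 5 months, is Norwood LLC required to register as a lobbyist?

No

Total lobbying expenditures: $11,030 + $1,590 + $9,650 + $10,120 + $7,780 = $40,170 (> $37,000).
Total hours of lobbying contact: 13 + 53 + 55 + 14 + 47 = 182 (≤ 190).
The test is 'and': the rule requires both, and at least one is not exceeded.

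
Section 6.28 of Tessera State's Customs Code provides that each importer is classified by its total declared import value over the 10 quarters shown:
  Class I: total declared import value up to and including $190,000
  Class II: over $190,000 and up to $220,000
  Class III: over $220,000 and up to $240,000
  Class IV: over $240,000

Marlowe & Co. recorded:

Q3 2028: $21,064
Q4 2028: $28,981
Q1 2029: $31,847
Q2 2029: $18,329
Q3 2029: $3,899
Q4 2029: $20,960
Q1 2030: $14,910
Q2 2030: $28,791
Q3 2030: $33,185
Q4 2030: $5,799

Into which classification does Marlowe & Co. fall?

Class II

Total declared import value: $21,064 + $28,981 + $31,847 + $18,329 + $3,899 + $20,960 + $14,910 + $28,791 + $33,185 + $5,799 = $207,765.
$190,000 < $207,765 ≤ $220,000, so Class II applies.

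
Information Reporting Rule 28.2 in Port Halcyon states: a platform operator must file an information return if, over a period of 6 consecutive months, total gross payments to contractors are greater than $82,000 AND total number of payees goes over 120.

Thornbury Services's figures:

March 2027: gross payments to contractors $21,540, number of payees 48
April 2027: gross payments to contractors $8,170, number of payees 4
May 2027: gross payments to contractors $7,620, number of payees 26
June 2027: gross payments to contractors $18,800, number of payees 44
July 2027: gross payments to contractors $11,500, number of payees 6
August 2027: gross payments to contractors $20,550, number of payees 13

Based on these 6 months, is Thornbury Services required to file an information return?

Total gross payments to contractors: $21,540 + $8,170 + $7,620 + $18,800 + $11,500 + $20,550 = $88,180 (> $82,000).
Total number of payees: 48 + 4 + 26 + 44 + 6 + 13 = 141 (> 120).
The test is 'and': both thresholds are exceeded.

Yes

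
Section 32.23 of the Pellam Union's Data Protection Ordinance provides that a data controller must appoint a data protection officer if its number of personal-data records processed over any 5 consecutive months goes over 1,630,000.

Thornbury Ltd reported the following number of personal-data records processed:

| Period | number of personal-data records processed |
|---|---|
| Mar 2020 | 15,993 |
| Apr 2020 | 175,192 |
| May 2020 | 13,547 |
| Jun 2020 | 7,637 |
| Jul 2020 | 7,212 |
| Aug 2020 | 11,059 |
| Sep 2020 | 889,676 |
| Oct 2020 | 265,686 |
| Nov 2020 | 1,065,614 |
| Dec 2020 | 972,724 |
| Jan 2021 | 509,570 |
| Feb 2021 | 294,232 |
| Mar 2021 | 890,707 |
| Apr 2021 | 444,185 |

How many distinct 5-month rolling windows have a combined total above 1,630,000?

Mar 2020–Jul 2020: 15,993 + 175,192 + 13,547 + 7,637 + 7,212 = 219,581 (under)
Apr 2020–Aug 2020: 175,192 + 13,547 + 7,637 + 7,212 + 11,059 = 214,647 (under)
May 2020–Sep 2020: 13,547 + 7,637 + 7,212 + 11,059 + 889,676 = 929,131 (under)
Jun 2020–Oct 2020: 7,637 + 7,212 + 11,059 + 889,676 + 265,686 = 1,181,270 (under)
Jul 2020–Nov 2020: 7,212 + 11,059 + 889,676 + 265,686 + 1,065,614 = 2,239,247 (over)
Aug 2020–Dec 2020: 11,059 + 889,676 + 265,686 + 1,065,614 + 972,724 = 3,204,759 (over)
Sep 2020–Jan 2021: 889,676 + 265,686 + 1,065,614 + 972,724 + 509,570 = 3,703,270 (over)
Oct 2020–Feb 2021: 265,686 + 1,065,614 + 972,724 + 509,570 + 294,232 = 3,107,826 (over)
Nov 2020–Mar 2021: 1,065,614 + 972,724 + 509,570 + 294,232 + 890,707 = 3,732,847 (over)
Dec 2020–Apr 2021: 972,724 + 509,570 + 294,232 + 890,707 + 444,185 = 3,111,418 (over)
6 windows exceed the threshold.

6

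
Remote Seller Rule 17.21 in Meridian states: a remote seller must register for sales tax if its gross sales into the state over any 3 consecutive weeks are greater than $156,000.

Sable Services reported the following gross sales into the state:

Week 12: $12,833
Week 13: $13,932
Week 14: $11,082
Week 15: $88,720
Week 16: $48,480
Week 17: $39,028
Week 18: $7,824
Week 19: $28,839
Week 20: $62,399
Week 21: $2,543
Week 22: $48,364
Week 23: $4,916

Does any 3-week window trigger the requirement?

Week 12–Week 14: $12,833 + $13,932 + $11,082 = $37,847 (under)
Week 13–Week 15: $13,932 + $11,082 + $88,720 = $113,734 (under)
Week 14–Week 16: $11,082 + $88,720 + $48,480 = $148,282 (under)
Week 15–Week 17: $88,720 + $48,480 + $39,028 = $176,228 (over)
Week 16–Week 18: $48,480 + $39,028 + $7,824 = $95,332 (under)
Week 17–Week 19: $39,028 + $7,824 + $28,839 = $75,691 (under)
Week 18–Week 20: $7,824 + $28,839 + $62,399 = $99,062 (under)
Week 19–Week 21: $28,839 + $62,399 + $2,543 = $93,781 (under)
Week 20–Week 22: $62,399 + $2,543 + $48,364 = $113,306 (under)
Week 21–Week 23: $2,543 + $48,364 + $4,916 = $55,823 (under)
At least one window exceeds $156,000.

Yes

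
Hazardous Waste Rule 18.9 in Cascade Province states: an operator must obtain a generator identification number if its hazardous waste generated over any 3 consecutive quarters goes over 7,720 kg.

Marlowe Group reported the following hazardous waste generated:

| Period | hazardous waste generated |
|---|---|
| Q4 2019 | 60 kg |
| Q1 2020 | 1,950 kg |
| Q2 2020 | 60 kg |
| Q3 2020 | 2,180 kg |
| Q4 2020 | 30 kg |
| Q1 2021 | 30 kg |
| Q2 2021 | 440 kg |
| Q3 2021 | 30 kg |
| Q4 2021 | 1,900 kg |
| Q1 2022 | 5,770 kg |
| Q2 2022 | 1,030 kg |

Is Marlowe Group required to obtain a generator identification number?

Yes

Q4 2019–Q2 2020: 60 kg + 1,950 kg + 60 kg = 2,070 kg (under)
Q1 2020–Q3 2020: 1,950 kg + 60 kg + 2,180 kg = 4,190 kg (under)
Q2 2020–Q4 2020: 60 kg + 2,180 kg + 30 kg = 2,270 kg (under)
Q3 2020–Q1 2021: 2,180 kg + 30 kg + 30 kg = 2,240 kg (under)
Q4 2020–Q2 2021: 30 kg + 30 kg + 440 kg = 500 kg (under)
Q1 2021–Q3 2021: 30 kg + 440 kg + 30 kg = 500 kg (under)
Q2 2021–Q4 2021: 440 kg + 30 kg + 1,900 kg = 2,370 kg (under)
Q3 2021–Q1 2022: 30 kg + 1,900 kg + 5,770 kg = 7,700 kg (under)
Q4 2021–Q2 2022: 1,900 kg + 5,770 kg + 1,030 kg = 8,700 kg (over)
At least one window exceeds 7,720 kg.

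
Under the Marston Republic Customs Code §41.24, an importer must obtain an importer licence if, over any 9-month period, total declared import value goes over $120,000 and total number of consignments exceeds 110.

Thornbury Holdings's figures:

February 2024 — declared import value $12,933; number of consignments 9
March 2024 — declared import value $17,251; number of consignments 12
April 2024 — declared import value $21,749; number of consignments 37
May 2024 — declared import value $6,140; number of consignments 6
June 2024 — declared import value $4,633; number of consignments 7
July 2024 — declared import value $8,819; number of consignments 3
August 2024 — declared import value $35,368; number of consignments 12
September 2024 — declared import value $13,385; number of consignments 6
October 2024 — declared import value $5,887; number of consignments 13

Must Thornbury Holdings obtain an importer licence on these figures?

Total declared import value: $12,933 + $17,251 + $21,749 + $6,140 + $4,633 + $8,819 + $35,368 + $13,385 + $5,887 = $126,165 (> $120,000).
Total number of consignments: 9 + 12 + 37 + 6 + 7 + 3 + 12 + 6 + 13 = 105 (≤ 110).
The test is 'and': the rule requires both, and at least one is not exceeded.

No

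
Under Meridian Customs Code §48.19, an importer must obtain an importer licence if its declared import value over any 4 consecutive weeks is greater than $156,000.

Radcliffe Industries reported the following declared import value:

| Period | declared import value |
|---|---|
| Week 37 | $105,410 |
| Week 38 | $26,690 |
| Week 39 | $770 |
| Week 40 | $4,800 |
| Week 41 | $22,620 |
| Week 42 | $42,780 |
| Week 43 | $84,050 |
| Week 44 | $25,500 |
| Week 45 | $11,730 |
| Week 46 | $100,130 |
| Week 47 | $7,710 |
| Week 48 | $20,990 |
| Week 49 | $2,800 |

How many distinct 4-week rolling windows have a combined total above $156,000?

3

Week 37–Week 40: $105,410 + $26,690 + $770 + $4,800 = $137,670 (under)
Week 38–Week 41: $26,690 + $770 + $4,800 + $22,620 = $54,880 (under)
Week 39–Week 42: $770 + $4,800 + $22,620 + $42,780 = $70,970 (under)
Week 40–Week 43: $4,800 + $22,620 + $42,780 + $84,050 = $154,250 (under)
Week 41–Week 44: $22,620 + $42,780 + $84,050 + $25,500 = $174,950 (over)
Week 42–Week 45: $42,780 + $84,050 + $25,500 + $11,730 = $164,060 (over)
Week 43–Week 46: $84,050 + $25,500 + $11,730 + $100,130 = $221,410 (over)
Week 44–Week 47: $25,500 + $11,730 + $100,130 + $7,710 = $145,070 (under)
Week 45–Week 48: $11,730 + $100,130 + $7,710 + $20,990 = $140,560 (under)
Week 46–Week 49: $100,130 + $7,710 + $20,990 + $2,800 = $131,630 (under)
3 windows exceed the threshold.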